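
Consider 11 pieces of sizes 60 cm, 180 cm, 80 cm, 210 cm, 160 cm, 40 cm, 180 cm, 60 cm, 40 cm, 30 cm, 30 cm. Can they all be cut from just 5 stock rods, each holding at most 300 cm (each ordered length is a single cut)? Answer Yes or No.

A valid assignment using 4 stock rods:
  stock rod 1: 210 + 80 = 290
  stock rod 2: 180 + 60 + 60 = 300
  stock rod 3: 180 + 40 + 40 + 30 = 290
  stock rod 4: 160 + 30 = 190
That uses only 4 ≤ 5, so 5 stock rods are enough.

Yes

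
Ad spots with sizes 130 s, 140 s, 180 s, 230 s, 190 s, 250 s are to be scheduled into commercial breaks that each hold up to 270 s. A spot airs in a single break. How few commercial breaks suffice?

5

Total = 250 + 230 + 190 + 180 + 140 + 130 = 1120 s.
Lower bound: ⌈1120/270⌉ = 5 commercial breaks.
A packing using 5 commercial breaks:
  break 1: 250 = 250
  break 2: 230 = 230
  break 3: 190 = 190
  break 4: 180 = 180
  break 5: 140 + 130 = 270
This matches the lower bound, so 5 is optimal.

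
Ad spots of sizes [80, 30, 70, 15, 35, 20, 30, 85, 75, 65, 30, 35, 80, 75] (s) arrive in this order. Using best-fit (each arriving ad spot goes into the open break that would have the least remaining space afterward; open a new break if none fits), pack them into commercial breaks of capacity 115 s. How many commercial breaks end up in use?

  80 → break 1 (new)  [load 80/115]
  30 → break 1  [load 110/115]
  70 → break 2 (new)  [load 70/115]
  15 → break 2  [load 85/115]
  35 → break 3 (new)  [load 35/115]
  20 → break 2  [load 105/115]
  30 → break 3  [load 65/115]
  85 → break 4 (new)  [load 85/115]
  75 → break 5 (new)  [load 75/115]
  65 → break 6 (new)  [load 65/115]
  30 → break 4  [load 115/115]
  35 → break 5  [load 110/115]
  80 → break 7 (new)  [load 80/115]
  75 → break 8 (new)  [load 75/115]
8 commercial breaks opened.

8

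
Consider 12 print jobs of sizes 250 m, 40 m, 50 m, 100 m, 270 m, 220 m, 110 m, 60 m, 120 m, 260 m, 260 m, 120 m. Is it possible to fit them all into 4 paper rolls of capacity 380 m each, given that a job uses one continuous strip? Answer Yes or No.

No

Total = 1860 m; ⌈1860/380⌉ = 5.
At least 5 paper rolls are required, but only 4 are allowed.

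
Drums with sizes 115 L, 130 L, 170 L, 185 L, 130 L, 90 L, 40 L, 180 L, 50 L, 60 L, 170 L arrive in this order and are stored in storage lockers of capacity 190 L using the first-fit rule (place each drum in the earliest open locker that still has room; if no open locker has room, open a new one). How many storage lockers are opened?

8

  115 → locker 1 (new)  [load 115/190]
  130 → locker 2 (new)  [load 130/190]
  170 → locker 3 (new)  [load 170/190]
  185 → locker 4 (new)  [load 185/190]
  130 → locker 5 (new)  [load 130/190]
  90 → locker 6 (new)  [load 90/190]
  40 → locker 1  [load 155/190]
  180 → locker 7 (new)  [load 180/190]
  50 → locker 2  [load 180/190]
  60 → locker 5  [load 190/190]
  170 → locker 8 (new)  [load 170/190]
8 storage lockers opened.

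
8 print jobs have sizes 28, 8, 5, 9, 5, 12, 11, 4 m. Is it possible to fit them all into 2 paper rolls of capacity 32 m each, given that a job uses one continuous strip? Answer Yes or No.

No

Total = 82 m; ⌈82/32⌉ = 3.
At least 3 paper rolls are required, but only 2 are allowed.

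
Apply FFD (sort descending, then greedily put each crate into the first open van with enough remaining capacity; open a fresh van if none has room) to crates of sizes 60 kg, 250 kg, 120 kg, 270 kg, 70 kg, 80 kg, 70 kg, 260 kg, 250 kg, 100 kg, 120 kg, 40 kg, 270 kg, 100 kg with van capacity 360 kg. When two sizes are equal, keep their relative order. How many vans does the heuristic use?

6

Sorted descending: 270, 270, 260, 250, 250, 120, 120, 100, 100, 80, 70, 70, 60, 40.
  270 → van 1 (new)  [load 270/360]
  270 → van 2 (new)  [load 270/360]
  260 → van 3 (new)  [load 260/360]
  250 → van 4 (new)  [load 250/360]
  250 → van 5 (new)  [load 250/360]
  120 → van 6 (new)  [load 120/360]
  120 → van 6  [load 240/360]
  100 → van 3  [load 360/360]
  100 → van 4  [load 350/360]
  80 → van 1  [load 350/360]
  70 → van 2  [load 340/360]
  70 → van 5  [load 320/360]
  60 → van 6  [load 300/360]
  40 → van 5  [load 360/360]
6 vans opened.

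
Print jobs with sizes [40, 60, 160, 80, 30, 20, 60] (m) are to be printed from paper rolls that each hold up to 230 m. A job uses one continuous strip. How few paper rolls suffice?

2

Total = 160 + 80 + 60 + 60 + 40 + 30 + 20 = 450 m.
Lower bound: ⌈450/230⌉ = 2 paper rolls.
A packing using 2 paper rolls:
  roll 1: 160 + 60 = 220
  roll 2: 80 + 60 + 40 + 30 + 20 = 230
This matches the lower bound, so 2 is optimal.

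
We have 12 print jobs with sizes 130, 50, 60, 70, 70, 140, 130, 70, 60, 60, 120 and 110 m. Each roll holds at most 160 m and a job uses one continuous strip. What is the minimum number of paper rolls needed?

Total = 140 + 130 + 130 + 120 + 110 + 70 + 70 + 70 + 60 + 60 + 60 + 50 = 1070 m.
Lower bound: ⌈1070/160⌉ = 7 paper rolls.
A packing using 8 paper rolls:
  roll 1: 140 = 140
  roll 2: 130 = 130
  roll 3: 130 = 130
  roll 4: 120 = 120
  roll 5: 110 + 50 = 160
  roll 6: 70 + 70 = 140
  roll 7: 70 + 60 = 130
  roll 8: 60 + 60 = 120
No arrangement into 7 paper rolls stays within capacity, so 8 is optimal.

8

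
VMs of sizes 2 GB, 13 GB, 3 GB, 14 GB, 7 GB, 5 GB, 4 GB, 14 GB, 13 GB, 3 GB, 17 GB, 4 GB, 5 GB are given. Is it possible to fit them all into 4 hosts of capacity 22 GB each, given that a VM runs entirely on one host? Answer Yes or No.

Total = 104 GB; ⌈104/22⌉ = 5.
At least 5 hosts are required, but only 4 are allowed.

No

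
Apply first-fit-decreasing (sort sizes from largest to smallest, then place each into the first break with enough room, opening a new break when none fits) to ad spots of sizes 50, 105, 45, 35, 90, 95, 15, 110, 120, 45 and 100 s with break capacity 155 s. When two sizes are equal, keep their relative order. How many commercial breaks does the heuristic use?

6

Sorted descending: 120, 110, 105, 100, 95, 90, 50, 45, 45, 35, 15.
  120 → break 1 (new)  [load 120/155]
  110 → break 2 (new)  [load 110/155]
  105 → break 3 (new)  [load 105/155]
  100 → break 4 (new)  [load 100/155]
  95 → break 5 (new)  [load 95/155]
  90 → break 6 (new)  [load 90/155]
  50 → break 3  [load 155/155]
  45 → break 2  [load 155/155]
  45 → break 4  [load 145/155]
  35 → break 1  [load 155/155]
  15 → break 5  [load 110/155]
6 commercial breaks opened.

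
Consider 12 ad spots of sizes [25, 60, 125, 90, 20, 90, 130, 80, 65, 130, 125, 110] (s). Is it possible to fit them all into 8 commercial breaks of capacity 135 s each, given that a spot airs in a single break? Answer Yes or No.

No

Total = 1050 s; ⌈1050/135⌉ = 8.
The bound of 8 does not rule out 8, but exhaustive search shows no assignment into 8 commercial breaks of capacity 135 s exists — the minimum is 9.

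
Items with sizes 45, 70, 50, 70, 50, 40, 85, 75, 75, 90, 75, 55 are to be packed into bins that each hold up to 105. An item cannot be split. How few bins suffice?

10

Total = 90 + 85 + 75 + 75 + 75 + 70 + 70 + 55 + 50 + 50 + 45 + 40 = 780.
Lower bound: ⌈780/105⌉ = 8 bins.
A packing using 10 bins:
  bin 1: 90 = 90
  bin 2: 85 = 85
  bin 3: 75 = 75
  bin 4: 75 = 75
  bin 5: 75 = 75
  bin 6: 70 = 70
  bin 7: 70 = 70
  bin 8: 55 + 50 = 105
  bin 9: 50 + 45 = 95
  bin 10: 40 = 40
No arrangement into 9 bins stays within capacity, so 10 is optimal.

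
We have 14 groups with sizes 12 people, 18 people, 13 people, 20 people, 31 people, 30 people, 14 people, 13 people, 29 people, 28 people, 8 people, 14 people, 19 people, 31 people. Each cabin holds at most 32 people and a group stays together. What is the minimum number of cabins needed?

10

Total = 31 + 31 + 30 + 29 + 28 + 20 + 19 + 18 + 14 + 14 + 13 + 13 + 12 + 8 = 280 people.
Lower bound: ⌈280/32⌉ = 9 cabins.
A packing using 10 cabins:
  cabin 1: 31 = 31
  cabin 2: 31 = 31
  cabin 3: 30 = 30
  cabin 4: 29 = 29
  cabin 5: 28 = 28
  cabin 6: 20 + 12 = 32
  cabin 7: 19 + 13 = 32
  cabin 8: 18 + 14 = 32
  cabin 9: 14 + 13 = 27
  cabin 10: 8 = 8
No arrangement into 9 cabins stays within capacity, so 10 is optimal.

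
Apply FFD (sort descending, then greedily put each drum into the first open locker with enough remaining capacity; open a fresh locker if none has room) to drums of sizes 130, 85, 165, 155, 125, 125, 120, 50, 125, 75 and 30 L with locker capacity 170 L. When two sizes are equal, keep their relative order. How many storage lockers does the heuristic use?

Sorted descending: 165, 155, 130, 125, 125, 125, 120, 85, 75, 50, 30.
  165 → locker 1 (new)  [load 165/170]
  155 → locker 2 (new)  [load 155/170]
  130 → locker 3 (new)  [load 130/170]
  125 → locker 4 (new)  [load 125/170]
  125 → locker 5 (new)  [load 125/170]
  125 → locker 6 (new)  [load 125/170]
  120 → locker 7 (new)  [load 120/170]
  85 → locker 8 (new)  [load 85/170]
  75 → locker 8  [load 160/170]
  50 → locker 7  [load 170/170]
  30 → locker 3  [load 160/170]
8 storage lockers opened.

8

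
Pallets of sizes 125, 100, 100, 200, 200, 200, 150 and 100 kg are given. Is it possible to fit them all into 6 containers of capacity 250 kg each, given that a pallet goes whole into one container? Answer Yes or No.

A valid assignment using 6 containers:
  container 1: 200 = 200
  container 2: 200 = 200
  container 3: 200 = 200
  container 4: 150 + 100 = 250
  container 5: 125 + 100 = 225
  container 6: 100 = 100
Every load is within 250 kg, so 6 containers suffice.

Yes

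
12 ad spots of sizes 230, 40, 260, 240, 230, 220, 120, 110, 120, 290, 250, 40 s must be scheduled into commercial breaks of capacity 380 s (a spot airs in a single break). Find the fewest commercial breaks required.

7

Total = 290 + 260 + 250 + 240 + 230 + 230 + 220 + 120 + 120 + 110 + 40 + 40 = 2150 s.
Lower bound: ⌈2150/380⌉ = 6 commercial breaks.
Also, 7 ad spots each exceed 190 s, and no two of those can share a break, so at least 7 commercial breaks are needed.
A packing using 7 commercial breaks:
  break 1: 290 + 40 + 40 = 370
  break 2: 260 + 120 = 380
  break 3: 250 + 120 = 370
  break 4: 240 + 110 = 350
  break 5: 230 = 230
  break 6: 230 = 230
  break 7: 220 = 220
This matches the lower bound, so 7 is optimal.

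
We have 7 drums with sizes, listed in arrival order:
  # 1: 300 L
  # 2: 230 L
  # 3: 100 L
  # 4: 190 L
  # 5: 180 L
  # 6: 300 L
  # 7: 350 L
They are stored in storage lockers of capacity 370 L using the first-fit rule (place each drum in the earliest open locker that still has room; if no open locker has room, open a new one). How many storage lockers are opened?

5

  300 → locker 1 (new)  [load 300/370]
  230 → locker 2 (new)  [load 230/370]
  100 → locker 2  [load 330/370]
  190 → locker 3 (new)  [load 190/370]
  180 → locker 3  [load 370/370]
  300 → locker 4 (new)  [load 300/370]
  350 → locker 5 (new)  [load 350/370]
5 storage lockers opened.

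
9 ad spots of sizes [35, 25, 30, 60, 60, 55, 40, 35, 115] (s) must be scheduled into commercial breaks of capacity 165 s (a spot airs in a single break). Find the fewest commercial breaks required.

3

Total = 115 + 60 + 60 + 55 + 40 + 35 + 35 + 30 + 25 = 455 s.
Lower bound: ⌈455/165⌉ = 3 commercial breaks.
A packing using 3 commercial breaks:
  break 1: 115 + 40 = 155
  break 2: 60 + 60 + 35 = 155
  break 3: 55 + 35 + 30 + 25 = 145
This matches the lower bound, so 3 is optimal.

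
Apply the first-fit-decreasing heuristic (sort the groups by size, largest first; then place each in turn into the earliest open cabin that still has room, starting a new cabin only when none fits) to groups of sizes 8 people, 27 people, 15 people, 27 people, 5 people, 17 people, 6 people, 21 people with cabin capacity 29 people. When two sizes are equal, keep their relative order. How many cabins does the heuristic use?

Sorted descending: 27, 27, 21, 17, 15, 8, 6, 5.
  27 → cabin 1 (new)  [load 27/29]
  27 → cabin 2 (new)  [load 27/29]
  21 → cabin 3 (new)  [load 21/29]
  17 → cabin 4 (new)  [load 17/29]
  15 → cabin 5 (new)  [load 15/29]
  8 → cabin 3  [load 29/29]
  6 → cabin 4  [load 23/29]
  5 → cabin 4  [load 28/29]
5 cabins opened.

5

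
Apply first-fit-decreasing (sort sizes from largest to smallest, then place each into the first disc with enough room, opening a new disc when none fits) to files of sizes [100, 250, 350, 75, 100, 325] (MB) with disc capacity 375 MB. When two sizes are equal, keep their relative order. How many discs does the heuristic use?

4

Sorted descending: 350, 325, 250, 100, 100, 75.
  350 → disc 1 (new)  [load 350/375]
  325 → disc 2 (new)  [load 325/375]
  250 → disc 3 (new)  [load 250/375]
  100 → disc 3  [load 350/375]
  100 → disc 4 (new)  [load 100/375]
  75 → disc 4  [load 175/375]
4 discs opened.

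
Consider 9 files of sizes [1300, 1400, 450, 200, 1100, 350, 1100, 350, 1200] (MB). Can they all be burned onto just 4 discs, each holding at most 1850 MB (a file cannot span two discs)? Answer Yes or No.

Total = 7450 MB; ⌈7450/1850⌉ = 5.
At least 5 discs are required, but only 4 are allowed.

No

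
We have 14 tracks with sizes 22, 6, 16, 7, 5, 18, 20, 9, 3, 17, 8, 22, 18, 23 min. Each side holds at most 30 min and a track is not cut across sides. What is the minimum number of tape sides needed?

Total = 23 + 22 + 22 + 20 + 18 + 18 + 17 + 16 + 9 + 8 + 7 + 6 + 5 + 3 = 194 min.
Lower bound: ⌈194/30⌉ = 7 tape sides.
Also, 8 tracks each exceed 15 min, and no two of those can share a side, so at least 8 tape sides are needed.
A packing using 8 tape sides:
  side 1: 23 + 7 = 30
  side 2: 22 + 8 = 30
  side 3: 22 + 6 = 28
  side 4: 20 + 9 = 29
  side 5: 18 + 5 + 3 = 26
  side 6: 18 = 18
  side 7: 17 = 17
  side 8: 16 = 16
This matches the lower bound, so 8 is optimal.

8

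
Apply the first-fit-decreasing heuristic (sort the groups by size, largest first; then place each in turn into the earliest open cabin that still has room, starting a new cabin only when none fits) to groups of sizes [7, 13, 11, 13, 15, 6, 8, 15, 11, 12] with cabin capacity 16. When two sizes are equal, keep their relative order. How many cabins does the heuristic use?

9

Sorted descending: 15, 15, 13, 13, 12, 11, 11, 8, 7, 6.
  15 → cabin 1 (new)  [load 15/16]
  15 → cabin 2 (new)  [load 15/16]
  13 → cabin 3 (new)  [load 13/16]
  13 → cabin 4 (new)  [load 13/16]
  12 → cabin 5 (new)  [load 12/16]
  11 → cabin 6 (new)  [load 11/16]
  11 → cabin 7 (new)  [load 11/16]
  8 → cabin 8 (new)  [load 8/16]
  7 → cabin 8  [load 15/16]
  6 → cabin 9 (new)  [load 6/16]
9 cabins opened.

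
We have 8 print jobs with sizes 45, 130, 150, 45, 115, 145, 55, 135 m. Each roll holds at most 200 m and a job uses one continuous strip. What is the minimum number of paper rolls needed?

Total = 150 + 145 + 135 + 130 + 115 + 55 + 45 + 45 = 820 m.
Lower bound: ⌈820/200⌉ = 5 paper rolls.
A packing using 5 paper rolls:
  roll 1: 150 + 45 = 195
  roll 2: 145 + 55 = 200
  roll 3: 135 + 45 = 180
  roll 4: 130 = 130
  roll 5: 115 = 115
This matches the lower bound, so 5 is optimal.

5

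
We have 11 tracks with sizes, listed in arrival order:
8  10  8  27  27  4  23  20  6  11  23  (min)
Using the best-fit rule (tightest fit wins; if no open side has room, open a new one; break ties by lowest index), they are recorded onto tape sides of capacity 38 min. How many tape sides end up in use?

6

  8 → side 1 (new)  [load 8/38]
  10 → side 1  [load 18/38]
  8 → side 1  [load 26/38]
  27 → side 2 (new)  [load 27/38]
  27 → side 3 (new)  [load 27/38]
  4 → side 2  [load 31/38]
  23 → side 4 (new)  [load 23/38]
  20 → side 5 (new)  [load 20/38]
  6 → side 2  [load 37/38]
  11 → side 3  [load 38/38]
  23 → side 6 (new)  [load 23/38]
6 tape sides opened.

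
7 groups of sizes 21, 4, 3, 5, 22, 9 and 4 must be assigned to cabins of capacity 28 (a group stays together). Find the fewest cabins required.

3

Total = 22 + 21 + 9 + 5 + 4 + 4 + 3 = 68.
Lower bound: ⌈68/28⌉ = 3 cabins.
A packing using 3 cabins:
  cabin 1: 22 + 5 = 27
  cabin 2: 21 + 4 + 3 = 28
  cabin 3: 9 + 4 = 13
This matches the lower bound, so 3 is optimal.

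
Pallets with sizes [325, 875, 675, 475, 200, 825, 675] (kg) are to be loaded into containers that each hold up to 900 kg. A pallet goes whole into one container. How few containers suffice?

Total = 875 + 825 + 675 + 675 + 475 + 325 + 200 = 4050 kg.
Lower bound: ⌈4050/900⌉ = 5 containers.
A packing using 5 containers:
  container 1: 875 = 875
  container 2: 825 = 825
  container 3: 675 + 200 = 875
  container 4: 675 = 675
  container 5: 475 + 325 = 800
This matches the lower bound, so 5 is optimal.

5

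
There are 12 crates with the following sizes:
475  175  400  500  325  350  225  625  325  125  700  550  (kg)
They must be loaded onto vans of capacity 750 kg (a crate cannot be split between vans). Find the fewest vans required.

Total = 700 + 625 + 550 + 500 + 475 + 400 + 350 + 325 + 325 + 225 + 175 + 125 = 4775 kg.
Lower bound: ⌈4775/750⌉ = 7 vans.
A packing using 7 vans:
  van 1: 700 = 700
  van 2: 625 + 125 = 750
  van 3: 550 + 175 = 725
  van 4: 500 + 225 = 725
  van 5: 475 = 475
  van 6: 400 + 350 = 750
  van 7: 325 + 325 = 650
This matches the lower bound, so 7 is optimal.

7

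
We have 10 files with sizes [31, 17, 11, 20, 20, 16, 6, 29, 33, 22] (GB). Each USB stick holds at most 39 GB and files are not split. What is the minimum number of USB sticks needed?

Total = 33 + 31 + 29 + 22 + 20 + 20 + 17 + 16 + 11 + 6 = 205 GB.
Lower bound: ⌈205/39⌉ = 6 USB sticks.
A packing using 6 USB sticks:
  USB stick 1: 33 + 6 = 39
  USB stick 2: 31 = 31
  USB stick 3: 29 = 29
  USB stick 4: 22 + 17 = 39
  USB stick 5: 20 + 16 = 36
  USB stick 6: 20 + 11 = 31
This matches the lower bound, so 6 is optimal.

6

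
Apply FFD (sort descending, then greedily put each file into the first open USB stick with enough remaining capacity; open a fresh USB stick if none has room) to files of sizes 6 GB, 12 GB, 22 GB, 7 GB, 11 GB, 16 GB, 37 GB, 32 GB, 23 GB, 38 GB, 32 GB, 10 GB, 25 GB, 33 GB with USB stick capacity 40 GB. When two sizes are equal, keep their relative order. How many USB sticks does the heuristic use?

9

Sorted descending: 38, 37, 33, 32, 32, 25, 23, 22, 16, 12, 11, 10, 7, 6.
  38 → USB stick 1 (new)  [load 38/40]
  37 → USB stick 2 (new)  [load 37/40]
  33 → USB stick 3 (new)  [load 33/40]
  32 → USB stick 4 (new)  [load 32/40]
  32 → USB stick 5 (new)  [load 32/40]
  25 → USB stick 6 (new)  [load 25/40]
  23 → USB stick 7 (new)  [load 23/40]
  22 → USB stick 8 (new)  [load 22/40]
  16 → USB stick 7  [load 39/40]
  12 → USB stick 6  [load 37/40]
  11 → USB stick 8  [load 33/40]
  10 → USB stick 9 (new)  [load 10/40]
  7 → USB stick 3  [load 40/40]
  6 → USB stick 4  [load 38/40]
9 USB sticks opened.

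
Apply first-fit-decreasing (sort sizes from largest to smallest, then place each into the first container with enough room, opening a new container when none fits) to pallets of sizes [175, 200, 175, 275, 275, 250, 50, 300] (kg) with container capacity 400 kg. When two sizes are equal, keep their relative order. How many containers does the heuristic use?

6

Sorted descending: 300, 275, 275, 250, 200, 175, 175, 50.
  300 → container 1 (new)  [load 300/400]
  275 → container 2 (new)  [load 275/400]
  275 → container 3 (new)  [load 275/400]
  250 → container 4 (new)  [load 250/400]
  200 → container 5 (new)  [load 200/400]
  175 → container 5  [load 375/400]
  175 → container 6 (new)  [load 175/400]
  50 → container 1  [load 350/400]
6 containers opened.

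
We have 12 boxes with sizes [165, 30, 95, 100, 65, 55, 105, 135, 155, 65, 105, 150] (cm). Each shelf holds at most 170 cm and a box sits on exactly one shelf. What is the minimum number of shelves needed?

8

Total = 165 + 155 + 150 + 135 + 105 + 105 + 100 + 95 + 65 + 65 + 55 + 30 = 1225 cm.
Lower bound: ⌈1225/170⌉ = 8 shelves.
A packing using 8 shelves:
  shelf 1: 165 = 165
  shelf 2: 155 = 155
  shelf 3: 150 = 150
  shelf 4: 135 + 30 = 165
  shelf 5: 105 + 65 = 170
  shelf 6: 105 + 65 = 170
  shelf 7: 100 + 55 = 155
  shelf 8: 95 = 95
This matches the lower bound, so 8 is optimal.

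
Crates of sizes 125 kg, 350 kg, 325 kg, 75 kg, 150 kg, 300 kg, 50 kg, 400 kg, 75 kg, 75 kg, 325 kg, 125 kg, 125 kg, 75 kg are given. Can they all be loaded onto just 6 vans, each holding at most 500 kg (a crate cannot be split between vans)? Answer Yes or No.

A valid assignment using 6 vans:
  van 1: 400 + 75 = 475
  van 2: 350 + 150 = 500
  van 3: 325 + 125 + 50 = 500
  van 4: 325 + 125 = 450
  van 5: 300 + 125 + 75 = 500
  van 6: 75 + 75 = 150
Every load is within 500 kg, so 6 vans suffice.

Yes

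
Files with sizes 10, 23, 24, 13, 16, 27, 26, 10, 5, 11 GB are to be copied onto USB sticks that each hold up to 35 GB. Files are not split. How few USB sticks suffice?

Total = 27 + 26 + 24 + 23 + 16 + 13 + 11 + 10 + 10 + 5 = 165 GB.
Lower bound: ⌈165/35⌉ = 5 USB sticks.
A packing using 6 USB sticks:
  USB stick 1: 27 + 5 = 32
  USB stick 2: 26 = 26
  USB stick 3: 24 + 11 = 35
  USB stick 4: 23 + 10 = 33
  USB stick 5: 16 + 13 = 29
  USB stick 6: 10 = 10
No arrangement into 5 USB sticks stays within capacity, so 6 is optimal.

6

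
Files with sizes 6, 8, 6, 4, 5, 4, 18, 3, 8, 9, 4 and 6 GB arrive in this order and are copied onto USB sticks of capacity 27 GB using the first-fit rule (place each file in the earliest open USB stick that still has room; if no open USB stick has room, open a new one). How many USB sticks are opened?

3

  6 → USB stick 1 (new)  [load 6/27]
  8 → USB stick 1  [load 14/27]
  6 → USB stick 1  [load 20/27]
  4 → USB stick 1  [load 24/27]
  5 → USB stick 2 (new)  [load 5/27]
  4 → USB stick 2  [load 9/27]
  18 → USB stick 2  [load 27/27]
  3 → USB stick 1  [load 27/27]
  8 → USB stick 3 (new)  [load 8/27]
  9 → USB stick 3  [load 17/27]
  4 → USB stick 3  [load 21/27]
  6 → USB stick 3  [load 27/27]
3 USB sticks opened.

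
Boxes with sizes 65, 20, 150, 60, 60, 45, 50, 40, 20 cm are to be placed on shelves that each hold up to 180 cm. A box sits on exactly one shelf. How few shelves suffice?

Total = 150 + 65 + 60 + 60 + 50 + 45 + 40 + 20 + 20 = 510 cm.
Lower bound: ⌈510/180⌉ = 3 shelves.
A packing using 3 shelves:
  shelf 1: 150 + 20 = 170
  shelf 2: 65 + 60 + 50 = 175
  shelf 3: 60 + 45 + 40 + 20 = 165
This matches the lower bound, so 3 is optimal.

3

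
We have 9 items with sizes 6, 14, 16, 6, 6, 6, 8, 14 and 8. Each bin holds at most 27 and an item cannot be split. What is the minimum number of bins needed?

Total = 16 + 14 + 14 + 8 + 8 + 6 + 6 + 6 + 6 = 84.
Lower bound: ⌈84/27⌉ = 4 bins.
A packing using 4 bins:
  bin 1: 16 + 8 = 24
  bin 2: 14 + 8 = 22
  bin 3: 14 + 6 + 6 = 26
  bin 4: 6 + 6 = 12
This matches the lower bound, so 4 is optimal.

4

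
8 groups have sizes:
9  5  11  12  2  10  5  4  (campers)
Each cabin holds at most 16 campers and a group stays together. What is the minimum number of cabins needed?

Total = 12 + 11 + 10 + 9 + 5 + 5 + 4 + 2 = 58 campers.
Lower bound: ⌈58/16⌉ = 4 cabins.
A packing using 4 cabins:
  cabin 1: 12 + 4 = 16
  cabin 2: 11 + 5 = 16
  cabin 3: 10 + 5 = 15
  cabin 4: 9 + 2 = 11
This matches the lower bound, so 4 is optimal.

4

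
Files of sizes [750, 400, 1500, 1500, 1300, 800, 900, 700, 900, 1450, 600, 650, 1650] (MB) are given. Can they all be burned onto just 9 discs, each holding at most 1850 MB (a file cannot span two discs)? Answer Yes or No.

A valid assignment using 9 discs:
  disc 1: 1650 = 1650
  disc 2: 1500 = 1500
  disc 3: 1500 = 1500
  disc 4: 1450 + 400 = 1850
  disc 5: 1300 = 1300
  disc 6: 900 + 900 = 1800
  disc 7: 800 + 750 = 1550
  disc 8: 700 + 650 = 1350
  disc 9: 600 = 600
Every load is within 1850 MB, so 9 discs suffice.

Yes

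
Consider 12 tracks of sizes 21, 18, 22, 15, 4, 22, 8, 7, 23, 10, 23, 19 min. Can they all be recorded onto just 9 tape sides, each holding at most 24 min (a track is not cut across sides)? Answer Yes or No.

Yes

A valid assignment using 9 tape sides:
  side 1: 23 = 23
  side 2: 23 = 23
  side 3: 22 = 22
  side 4: 22 = 22
  side 5: 21 = 21
  side 6: 19 + 4 = 23
  side 7: 18 = 18
  side 8: 15 + 8 = 23
  side 9: 10 + 7 = 17
Every load is within 24 min, so 9 tape sides suffice.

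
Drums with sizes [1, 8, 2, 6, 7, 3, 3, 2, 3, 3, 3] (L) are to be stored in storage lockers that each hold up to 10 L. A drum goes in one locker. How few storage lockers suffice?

Total = 8 + 7 + 6 + 3 + 3 + 3 + 3 + 3 + 2 + 2 + 1 = 41 L.
Lower bound: ⌈41/10⌉ = 5 storage lockers.
A packing using 5 storage lockers:
  locker 1: 8 + 2 = 10
  locker 2: 7 + 3 = 10
  locker 3: 6 + 3 + 1 = 10
  locker 4: 3 + 3 + 3 = 9
  locker 5: 2 = 2
This matches the lower bound, so 5 is optimal.

5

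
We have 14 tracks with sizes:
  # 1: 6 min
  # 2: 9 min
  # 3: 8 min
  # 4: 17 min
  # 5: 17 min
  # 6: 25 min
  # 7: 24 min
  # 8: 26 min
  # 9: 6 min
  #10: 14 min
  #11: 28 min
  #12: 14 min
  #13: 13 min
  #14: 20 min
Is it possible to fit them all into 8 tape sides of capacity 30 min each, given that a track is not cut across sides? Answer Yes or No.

Total = 227 min; ⌈227/30⌉ = 8.
The bound of 8 does not rule out 8, but exhaustive search shows no assignment into 8 tape sides of capacity 30 min exists — the minimum is 9.

No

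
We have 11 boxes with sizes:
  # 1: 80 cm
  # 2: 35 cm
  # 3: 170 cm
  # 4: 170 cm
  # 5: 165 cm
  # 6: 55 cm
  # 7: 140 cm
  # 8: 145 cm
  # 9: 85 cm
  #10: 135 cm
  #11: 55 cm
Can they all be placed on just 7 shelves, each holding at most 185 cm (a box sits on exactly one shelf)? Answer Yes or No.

Total = 1235 cm; ⌈1235/185⌉ = 7.
The bound of 7 does not rule out 7, but exhaustive search shows no assignment into 7 shelves of capacity 185 cm exists — the minimum is 8.

No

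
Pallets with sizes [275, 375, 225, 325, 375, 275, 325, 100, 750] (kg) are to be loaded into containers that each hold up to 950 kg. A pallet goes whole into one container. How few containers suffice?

Total = 750 + 375 + 375 + 325 + 325 + 275 + 275 + 225 + 100 = 3025 kg.
Lower bound: ⌈3025/950⌉ = 4 containers.
A packing using 4 containers:
  container 1: 750 + 100 = 850
  container 2: 375 + 375 = 750
  container 3: 325 + 325 + 275 = 925
  container 4: 275 + 225 = 500
This matches the lower bound, so 4 is optimal.

4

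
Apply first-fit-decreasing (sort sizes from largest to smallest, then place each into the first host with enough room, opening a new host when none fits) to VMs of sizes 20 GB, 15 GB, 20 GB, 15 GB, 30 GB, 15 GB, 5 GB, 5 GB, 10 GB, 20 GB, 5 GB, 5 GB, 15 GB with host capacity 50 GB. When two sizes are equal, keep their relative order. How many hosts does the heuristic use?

Sorted descending: 30, 20, 20, 20, 15, 15, 15, 15, 10, 5, 5, 5, 5.
  30 → host 1 (new)  [load 30/50]
  20 → host 1  [load 50/50]
  20 → host 2 (new)  [load 20/50]
  20 → host 2  [load 40/50]
  15 → host 3 (new)  [load 15/50]
  15 → host 3  [load 30/50]
  15 → host 3  [load 45/50]
  15 → host 4 (new)  [load 15/50]
  10 → host 2  [load 50/50]
  5 → host 3  [load 50/50]
  5 → host 4  [load 20/50]
  5 → host 4  [load 25/50]
  5 → host 4  [load 30/50]
4 hosts opened.

4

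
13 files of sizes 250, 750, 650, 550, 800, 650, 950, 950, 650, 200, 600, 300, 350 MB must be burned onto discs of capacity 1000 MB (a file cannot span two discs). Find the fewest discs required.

9

Total = 950 + 950 + 800 + 750 + 650 + 650 + 650 + 600 + 550 + 350 + 300 + 250 + 200 = 7650 MB.
Lower bound: ⌈7650/1000⌉ = 8 discs.
Also, 9 files each exceed 500 MB, and no two of those can share a disc, so at least 9 discs are needed.
A packing using 9 discs:
  disc 1: 950 = 950
  disc 2: 950 = 950
  disc 3: 800 + 200 = 1000
  disc 4: 750 + 250 = 1000
  disc 5: 650 + 350 = 1000
  disc 6: 650 + 300 = 950
  disc 7: 650 = 650
  disc 8: 600 = 600
  disc 9: 550 = 550
This matches the lower bound, so 9 is optimal.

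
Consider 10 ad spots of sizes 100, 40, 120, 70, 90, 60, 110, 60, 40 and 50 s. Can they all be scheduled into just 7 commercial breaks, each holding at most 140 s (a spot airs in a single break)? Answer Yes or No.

Yes

A valid assignment using 6 commercial breaks:
  break 1: 120 = 120
  break 2: 110 = 110
  break 3: 100 + 40 = 140
  break 4: 90 + 50 = 140
  break 5: 70 + 60 = 130
  break 6: 60 + 40 = 100
That uses only 6 ≤ 7, so 7 commercial breaks are enough.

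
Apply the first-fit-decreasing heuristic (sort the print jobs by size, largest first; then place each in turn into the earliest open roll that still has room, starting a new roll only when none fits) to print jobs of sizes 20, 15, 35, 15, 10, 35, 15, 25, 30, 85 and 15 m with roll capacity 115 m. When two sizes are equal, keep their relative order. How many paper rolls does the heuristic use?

3

Sorted descending: 85, 35, 35, 30, 25, 20, 15, 15, 15, 15, 10.
  85 → roll 1 (new)  [load 85/115]
  35 → roll 2 (new)  [load 35/115]
  35 → roll 2  [load 70/115]
  30 → roll 1  [load 115/115]
  25 → roll 2  [load 95/115]
  20 → roll 2  [load 115/115]
  15 → roll 3 (new)  [load 15/115]
  15 → roll 3  [load 30/115]
  15 → roll 3  [load 45/115]
  15 → roll 3  [load 60/115]
  10 → roll 3  [load 70/115]
3 paper rolls opened.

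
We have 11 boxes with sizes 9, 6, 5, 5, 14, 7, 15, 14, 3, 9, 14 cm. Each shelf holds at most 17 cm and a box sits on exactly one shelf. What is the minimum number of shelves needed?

7

Total = 15 + 14 + 14 + 14 + 9 + 9 + 7 + 6 + 5 + 5 + 3 = 101 cm.
Lower bound: ⌈101/17⌉ = 6 shelves.
A packing using 7 shelves:
  shelf 1: 15 = 15
  shelf 2: 14 + 3 = 17
  shelf 3: 14 = 14
  shelf 4: 14 = 14
  shelf 5: 9 + 7 = 16
  shelf 6: 9 + 6 = 15
  shelf 7: 5 + 5 = 10
No arrangement into 6 shelves stays within capacity, so 7 is optimal.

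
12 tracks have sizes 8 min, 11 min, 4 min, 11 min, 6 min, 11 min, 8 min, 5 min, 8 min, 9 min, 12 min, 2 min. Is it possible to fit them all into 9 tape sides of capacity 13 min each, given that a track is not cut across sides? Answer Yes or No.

A valid assignment using 9 tape sides:
  side 1: 12 = 12
  side 2: 11 + 2 = 13
  side 3: 11 = 11
  side 4: 11 = 11
  side 5: 9 + 4 = 13
  side 6: 8 + 5 = 13
  side 7: 8 = 8
  side 8: 8 = 8
  side 9: 6 = 6
Every load is within 13 min, so 9 tape sides suffice.

Yes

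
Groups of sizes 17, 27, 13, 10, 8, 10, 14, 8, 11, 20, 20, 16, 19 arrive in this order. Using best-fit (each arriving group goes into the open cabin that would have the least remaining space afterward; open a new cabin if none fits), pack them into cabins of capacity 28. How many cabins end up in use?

9

  17 → cabin 1 (new)  [load 17/28]
  27 → cabin 2 (new)  [load 27/28]
  13 → cabin 3 (new)  [load 13/28]
  10 → cabin 1  [load 27/28]
  8 → cabin 3  [load 21/28]
  10 → cabin 4 (new)  [load 10/28]
  14 → cabin 4  [load 24/28]
  8 → cabin 5 (new)  [load 8/28]
  11 → cabin 5  [load 19/28]
  20 → cabin 6 (new)  [load 20/28]
  20 → cabin 7 (new)  [load 20/28]
  16 → cabin 8 (new)  [load 16/28]
  19 → cabin 9 (new)  [load 19/28]
9 cabins opened.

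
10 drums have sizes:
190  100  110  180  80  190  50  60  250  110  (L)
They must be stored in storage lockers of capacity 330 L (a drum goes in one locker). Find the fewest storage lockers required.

Total = 250 + 190 + 190 + 180 + 110 + 110 + 100 + 80 + 60 + 50 = 1320 L.
Lower bound: ⌈1320/330⌉ = 4 storage lockers.
A packing using 5 storage lockers:
  locker 1: 250 + 80 = 330
  locker 2: 190 + 110 = 300
  locker 3: 190 + 110 = 300
  locker 4: 180 + 100 + 50 = 330
  locker 5: 60 = 60
No arrangement into 4 storage lockers stays within capacity, so 5 is optimal.

5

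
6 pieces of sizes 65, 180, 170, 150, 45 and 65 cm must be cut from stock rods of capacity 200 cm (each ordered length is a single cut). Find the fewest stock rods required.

Total = 180 + 170 + 150 + 65 + 65 + 45 = 675 cm.
Lower bound: ⌈675/200⌉ = 4 stock rods.
A packing using 4 stock rods:
  stock rod 1: 180 = 180
  stock rod 2: 170 = 170
  stock rod 3: 150 + 45 = 195
  stock rod 4: 65 + 65 = 130
This matches the lower bound, so 4 is optimal.

4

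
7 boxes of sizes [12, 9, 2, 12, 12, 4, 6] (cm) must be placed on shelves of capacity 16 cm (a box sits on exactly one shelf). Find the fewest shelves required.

4

Total = 12 + 12 + 12 + 9 + 6 + 4 + 2 = 57 cm.
Lower bound: ⌈57/16⌉ = 4 shelves.
A packing using 4 shelves:
  shelf 1: 12 + 4 = 16
  shelf 2: 12 + 2 = 14
  shelf 3: 12 = 12
  shelf 4: 9 + 6 = 15
This matches the lower bound, so 4 is optimal.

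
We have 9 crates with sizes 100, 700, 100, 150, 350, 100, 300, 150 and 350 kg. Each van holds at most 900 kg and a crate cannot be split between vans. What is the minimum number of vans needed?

Total = 700 + 350 + 350 + 300 + 150 + 150 + 100 + 100 + 100 = 2300 kg.
Lower bound: ⌈2300/900⌉ = 3 vans.
A packing using 3 vans:
  van 1: 700 + 150 = 850
  van 2: 350 + 350 + 150 = 850
  van 3: 300 + 100 + 100 + 100 = 600
This matches the lower bound, so 3 is optimal.

3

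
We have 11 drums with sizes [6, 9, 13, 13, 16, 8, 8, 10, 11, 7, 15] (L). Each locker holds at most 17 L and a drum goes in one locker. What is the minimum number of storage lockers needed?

Total = 16 + 15 + 13 + 13 + 11 + 10 + 9 + 8 + 8 + 7 + 6 = 116 L.
Lower bound: ⌈116/17⌉ = 7 storage lockers.
A packing using 8 storage lockers:
  locker 1: 16 = 16
  locker 2: 15 = 15
  locker 3: 13 = 13
  locker 4: 13 = 13
  locker 5: 11 + 6 = 17
  locker 6: 10 + 7 = 17
  locker 7: 9 + 8 = 17
  locker 8: 8 = 8
No arrangement into 7 storage lockers stays within capacity, so 8 is optimal.

8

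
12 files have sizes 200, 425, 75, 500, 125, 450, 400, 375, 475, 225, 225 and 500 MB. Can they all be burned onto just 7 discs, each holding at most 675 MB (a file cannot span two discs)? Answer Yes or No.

Yes

A valid assignment using 7 discs:
  disc 1: 500 + 125 = 625
  disc 2: 500 + 75 = 575
  disc 3: 475 + 200 = 675
  disc 4: 450 + 225 = 675
  disc 5: 425 + 225 = 650
  disc 6: 400 = 400
  disc 7: 375 = 375
Every load is within 675 MB, so 7 discs suffice.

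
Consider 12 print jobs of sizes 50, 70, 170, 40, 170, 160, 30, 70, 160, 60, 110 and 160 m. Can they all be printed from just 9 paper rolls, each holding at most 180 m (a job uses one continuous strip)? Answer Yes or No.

Yes

A valid assignment using 8 paper rolls:
  roll 1: 170 = 170
  roll 2: 170 = 170
  roll 3: 160 = 160
  roll 4: 160 = 160
  roll 5: 160 = 160
  roll 6: 110 + 70 = 180
  roll 7: 70 + 60 + 50 = 180
  roll 8: 40 + 30 = 70
That uses only 8 ≤ 9, so 9 paper rolls are enough.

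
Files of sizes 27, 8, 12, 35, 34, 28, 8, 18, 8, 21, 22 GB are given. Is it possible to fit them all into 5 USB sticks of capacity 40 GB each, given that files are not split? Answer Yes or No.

Total = 221 GB; ⌈221/40⌉ = 6.
At least 6 USB sticks are required, but only 5 are allowed.

No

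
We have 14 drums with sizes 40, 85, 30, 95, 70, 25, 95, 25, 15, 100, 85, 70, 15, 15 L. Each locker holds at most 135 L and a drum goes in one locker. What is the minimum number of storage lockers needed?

7

Total = 100 + 95 + 95 + 85 + 85 + 70 + 70 + 40 + 30 + 25 + 25 + 15 + 15 + 15 = 765 L.
Lower bound: ⌈765/135⌉ = 6 storage lockers.
Also, 7 drums each exceed 135/2 L, and no two of those can share a locker, so at least 7 storage lockers are needed.
A packing using 7 storage lockers:
  locker 1: 100 + 30 = 130
  locker 2: 95 + 40 = 135
  locker 3: 95 + 25 + 15 = 135
  locker 4: 85 + 25 + 15 = 125
  locker 5: 85 + 15 = 100
  locker 6: 70 = 70
  locker 7: 70 = 70
This matches the lower bound, so 7 is optimal.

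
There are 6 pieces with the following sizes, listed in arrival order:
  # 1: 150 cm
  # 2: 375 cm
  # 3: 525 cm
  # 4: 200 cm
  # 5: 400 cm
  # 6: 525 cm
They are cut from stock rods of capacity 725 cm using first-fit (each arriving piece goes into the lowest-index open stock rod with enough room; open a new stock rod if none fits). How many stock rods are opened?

  150 → stock rod 1 (new)  [load 150/725]
  375 → stock rod 1  [load 525/725]
  525 → stock rod 2 (new)  [load 525/725]
  200 → stock rod 1  [load 725/725]
  400 → stock rod 3 (new)  [load 400/725]
  525 → stock rod 4 (new)  [load 525/725]
4 stock rods opened.

4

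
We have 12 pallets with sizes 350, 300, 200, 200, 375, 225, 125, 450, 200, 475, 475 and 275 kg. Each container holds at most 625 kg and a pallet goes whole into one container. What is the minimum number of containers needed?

7

Total = 475 + 475 + 450 + 375 + 350 + 300 + 275 + 225 + 200 + 200 + 200 + 125 = 3650 kg.
Lower bound: ⌈3650/625⌉ = 6 containers.
A packing using 7 containers:
  container 1: 475 + 125 = 600
  container 2: 475 = 475
  container 3: 450 = 450
  container 4: 375 + 225 = 600
  container 5: 350 + 275 = 625
  container 6: 300 + 200 = 500
  container 7: 200 + 200 = 400
No arrangement into 6 containers stays within capacity, so 7 is optimal.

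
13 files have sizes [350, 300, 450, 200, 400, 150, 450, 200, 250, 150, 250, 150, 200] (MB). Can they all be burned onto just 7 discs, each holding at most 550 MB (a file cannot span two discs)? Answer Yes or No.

Yes

A valid assignment using 7 discs:
  disc 1: 450 = 450
  disc 2: 450 = 450
  disc 3: 400 + 150 = 550
  disc 4: 350 + 200 = 550
  disc 5: 300 + 250 = 550
  disc 6: 250 + 200 = 450
  disc 7: 200 + 150 + 150 = 500
Every load is within 550 MB, so 7 discs suffice.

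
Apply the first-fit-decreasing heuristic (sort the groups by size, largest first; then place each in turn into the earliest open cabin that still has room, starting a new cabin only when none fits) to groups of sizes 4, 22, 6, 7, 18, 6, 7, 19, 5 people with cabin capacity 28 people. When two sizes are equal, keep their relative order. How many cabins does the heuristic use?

Sorted descending: 22, 19, 18, 7, 7, 6, 6, 5, 4.
  22 → cabin 1 (new)  [load 22/28]
  19 → cabin 2 (new)  [load 19/28]
  18 → cabin 3 (new)  [load 18/28]
  7 → cabin 2  [load 26/28]
  7 → cabin 3  [load 25/28]
  6 → cabin 1  [load 28/28]
  6 → cabin 4 (new)  [load 6/28]
  5 → cabin 4  [load 11/28]
  4 → cabin 4  [load 15/28]
4 cabins opened.

4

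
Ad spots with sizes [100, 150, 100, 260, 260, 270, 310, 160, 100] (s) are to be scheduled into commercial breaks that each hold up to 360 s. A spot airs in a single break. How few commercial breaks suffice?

6

Total = 310 + 270 + 260 + 260 + 160 + 150 + 100 + 100 + 100 = 1710 s.
Lower bound: ⌈1710/360⌉ = 5 commercial breaks.
A packing using 6 commercial breaks:
  break 1: 310 = 310
  break 2: 270 = 270
  break 3: 260 + 100 = 360
  break 4: 260 + 100 = 360
  break 5: 160 + 150 = 310
  break 6: 100 = 100
No arrangement into 5 commercial breaks stays within capacity, so 6 is optimal.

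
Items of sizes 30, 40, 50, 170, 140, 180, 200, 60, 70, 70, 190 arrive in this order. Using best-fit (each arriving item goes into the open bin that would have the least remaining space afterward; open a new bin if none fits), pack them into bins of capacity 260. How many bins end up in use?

5

  30 → bin 1 (new)  [load 30/260]
  40 → bin 1  [load 70/260]
  50 → bin 1  [load 120/260]
  170 → bin 2 (new)  [load 170/260]
  140 → bin 1  [load 260/260]
  180 → bin 3 (new)  [load 180/260]
  200 → bin 4 (new)  [load 200/260]
  60 → bin 4  [load 260/260]
  70 → bin 3  [load 250/260]
  70 → bin 2  [load 240/260]
  190 → bin 5 (new)  [load 190/260]
5 bins opened.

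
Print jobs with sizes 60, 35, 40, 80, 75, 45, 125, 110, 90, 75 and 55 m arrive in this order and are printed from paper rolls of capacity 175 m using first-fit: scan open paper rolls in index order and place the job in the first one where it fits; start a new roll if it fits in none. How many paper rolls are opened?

  60 → roll 1 (new)  [load 60/175]
  35 → roll 1  [load 95/175]
  40 → roll 1  [load 135/175]
  80 → roll 2 (new)  [load 80/175]
  75 → roll 2  [load 155/175]
  45 → roll 3 (new)  [load 45/175]
  125 → roll 3  [load 170/175]
  110 → roll 4 (new)  [load 110/175]
  90 → roll 5 (new)  [load 90/175]
  75 → roll 5  [load 165/175]
  55 → roll 4  [load 165/175]
5 paper rolls opened.

5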